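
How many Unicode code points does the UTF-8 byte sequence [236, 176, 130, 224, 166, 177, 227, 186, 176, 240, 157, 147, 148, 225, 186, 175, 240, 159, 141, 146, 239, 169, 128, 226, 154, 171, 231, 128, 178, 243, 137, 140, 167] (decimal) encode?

Byte at offset 0: 0xEC = 11101100 → 3-byte char (#1). Advance 3.
Byte at offset 3: 0xE0 = 11100000 → 3-byte char (#2). Advance 3.
Byte at offset 6: 0xE3 = 11100011 → 3-byte char (#3). Advance 3.
Byte at offset 9: 0xF0 = 11110000 → 4-byte char (#4). Advance 4.
Byte at offset 13: 0xE1 = 11100001 → 3-byte char (#5). Advance 3.
Byte at offset 16: 0xF0 = 11110000 → 4-byte char (#6). Advance 4.
Byte at offset 20: 0xEF = 11101111 → 3-byte char (#7). Advance 3.
Byte at offset 23: 0xE2 = 11100010 → 3-byte char (#8). Advance 3.
Byte at offset 26: 0xE7 = 11100111 → 3-byte char (#9). Advance 3.
Byte at offset 29: 0xF3 = 11110011 → 4-byte char (#10). Advance 4.
Reached end at offset 33 after 10 code points.

10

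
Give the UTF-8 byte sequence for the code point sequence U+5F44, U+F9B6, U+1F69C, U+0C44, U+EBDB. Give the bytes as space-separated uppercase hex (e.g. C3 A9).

E5 BD 84 EF A6 B6 F0 9F 9A 9C E0 B1 84 EE AF 9B

U+5F44: 3-byte form → E5 BD 84.
U+F9B6: 3-byte form → EF A6 B6.
U+1F69C: 4-byte form → F0 9F 9A 9C.
U+0C44: 3-byte form → E0 B1 84.
U+EBDB: 3-byte form → EE AF 9B.
Concatenated (16 bytes): E5 BD 84 EF A6 B6 F0 9F 9A 9C E0 B1 84 EE AF 9B.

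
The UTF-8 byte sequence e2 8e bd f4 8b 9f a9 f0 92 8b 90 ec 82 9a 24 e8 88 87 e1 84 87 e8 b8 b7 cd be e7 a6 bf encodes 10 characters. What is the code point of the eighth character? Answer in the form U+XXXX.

U+8E37

Offset 0: leading byte 0xE2 = 11100010 → 3-byte char #1 = E2 8E BD.
Offset 3: leading byte 0xF4 = 11110100 → 4-byte char #2 = F4 8B 9F A9.
Offset 7: leading byte 0xF0 = 11110000 → 4-byte char #3 = F0 92 8B 90.
Offset 11: leading byte 0xEC = 11101100 → 3-byte char #4 = EC 82 9A.
Offset 14: leading byte 0x24 = 00100100 → 1-byte char #5 = 24.
Offset 15: leading byte 0xE8 = 11101000 → 3-byte char #6 = E8 88 87.
Offset 18: leading byte 0xE1 = 11100001 → 3-byte char #7 = E1 84 87.
Offset 21: leading byte 0xE8 = 11101000 → 3-byte char #8 = E8 B8 B7.
Leading byte 0xE8 = 11101000 matches 1110xxxx → 3-byte sequence.
Byte 1: 0xE8 = 11101000, payload 1000 (4 bits).
Byte 2: 0xB8 = 10111000 (10xxxxxx ✓), payload 111000.
Byte 3: 0xB7 = 10110111 (10xxxxxx ✓), payload 110111.
Concatenate: 1000111000110111 = 0x8E37 (16 bits → U+8E37).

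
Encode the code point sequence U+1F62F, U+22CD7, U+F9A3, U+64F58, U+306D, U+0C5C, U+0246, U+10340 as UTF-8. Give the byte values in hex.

F0 9F 98 AF F0 A2 B3 97 EF A6 A3 F1 A4 BD 98 E3 81 AD E0 B1 9C C9 86 F0 90 8D 80

U+1F62F: 4-byte form → F0 9F 98 AF.
U+22CD7: 4-byte form → F0 A2 B3 97.
U+F9A3: 3-byte form → EF A6 A3.
U+64F58: 4-byte form → F1 A4 BD 98.
U+306D: 3-byte form → E3 81 AD.
U+0C5C: 3-byte form → E0 B1 9C.
U+0246: 2-byte form → C9 86.
U+10340: 4-byte form → F0 90 8D 80.
Concatenated (27 bytes): F0 9F 98 AF F0 A2 B3 97 EF A6 A3 F1 A4 BD 98 E3 81 AD E0 B1 9C C9 86 F0 90 8D 80.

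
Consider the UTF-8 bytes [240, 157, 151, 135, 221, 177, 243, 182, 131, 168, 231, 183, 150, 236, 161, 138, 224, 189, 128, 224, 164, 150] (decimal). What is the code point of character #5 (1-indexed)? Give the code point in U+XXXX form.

Offset 0: leading byte 0xF0 = 11110000 → 4-byte char #1 = F0 9D 97 87.
Offset 4: leading byte 0xDD = 11011101 → 2-byte char #2 = DD B1.
Offset 6: leading byte 0xF3 = 11110011 → 4-byte char #3 = F3 B6 83 A8.
Offset 10: leading byte 0xE7 = 11100111 → 3-byte char #4 = E7 B7 96.
Offset 13: leading byte 0xEC = 11101100 → 3-byte char #5 = EC A1 8A.
Leading byte 0xEC = 11101100 matches 1110xxxx → 3-byte sequence.
Byte 1: 0xEC = 11101100, payload 1100 (4 bits).
Byte 2: 0xA1 = 10100001 (10xxxxxx ✓), payload 100001.
Byte 3: 0x8A = 10001010 (10xxxxxx ✓), payload 001010.
Concatenate: 1100100001001010 = 0xC84A (16 bits → U+C84A).

U+C84A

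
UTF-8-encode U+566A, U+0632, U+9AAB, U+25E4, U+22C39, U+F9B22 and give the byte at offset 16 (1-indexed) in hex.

1-indexed offset 16 is 0-indexed offset 15.
U+566A → 3-byte form E5 99 AA at offsets 0–2.
U+0632 → 2-byte form D8 B2 at offsets 3–4.
U+9AAB → 3-byte form E9 AA AB at offsets 5–7.
U+25E4 → 3-byte form E2 97 A4 at offsets 8–10.
U+22C39 → 4-byte form F0 A2 B0 B9 at offsets 11–14.
U+F9B22 → 4-byte form F3 B9 AC A2 at offsets 15–18.
Offset 15 falls in char 6's range; it's byte 1 of F3 B9 AC A2 = 0xF3.

0xF3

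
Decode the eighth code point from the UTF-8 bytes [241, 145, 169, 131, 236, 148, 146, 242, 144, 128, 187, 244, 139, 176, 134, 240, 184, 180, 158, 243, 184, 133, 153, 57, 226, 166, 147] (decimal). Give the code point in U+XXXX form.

Offset 0: leading byte 0xF1 = 11110001 → 4-byte char #1 = F1 91 A9 83.
Offset 4: leading byte 0xEC = 11101100 → 3-byte char #2 = EC 94 92.
Offset 7: leading byte 0xF2 = 11110010 → 4-byte char #3 = F2 90 80 BB.
Offset 11: leading byte 0xF4 = 11110100 → 4-byte char #4 = F4 8B B0 86.
Offset 15: leading byte 0xF0 = 11110000 → 4-byte char #5 = F0 B8 B4 9E.
Offset 19: leading byte 0xF3 = 11110011 → 4-byte char #6 = F3 B8 85 99.
Offset 23: leading byte 0x39 = 00111001 → 1-byte char #7 = 39.
Offset 24: leading byte 0xE2 = 11100010 → 3-byte char #8 = E2 A6 93.
Leading byte 0xE2 = 11100010 matches 1110xxxx → 3-byte sequence.
Byte 1: 0xE2 = 11100010, payload 0010 (4 bits).
Byte 2: 0xA6 = 10100110 (10xxxxxx ✓), payload 100110.
Byte 3: 0x93 = 10010011 (10xxxxxx ✓), payload 010011.
Concatenate: 0010100110010011 = 0x2993 (16 bits → U+2993).

U+2993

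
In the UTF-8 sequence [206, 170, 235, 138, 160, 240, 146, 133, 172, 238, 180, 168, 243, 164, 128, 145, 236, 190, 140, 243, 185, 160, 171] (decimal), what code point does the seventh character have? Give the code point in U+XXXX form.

Offset 0: leading byte 0xCE = 11001110 → 2-byte char #1 = CE AA.
Offset 2: leading byte 0xEB = 11101011 → 3-byte char #2 = EB 8A A0.
Offset 5: leading byte 0xF0 = 11110000 → 4-byte char #3 = F0 92 85 AC.
Offset 9: leading byte 0xEE = 11101110 → 3-byte char #4 = EE B4 A8.
Offset 12: leading byte 0xF3 = 11110011 → 4-byte char #5 = F3 A4 80 91.
Offset 16: leading byte 0xEC = 11101100 → 3-byte char #6 = EC BE 8C.
Offset 19: leading byte 0xF3 = 11110011 → 4-byte char #7 = F3 B9 A0 AB.
Leading byte 0xF3 = 11110011 matches 11110xxx → 4-byte sequence.
Byte 1: 0xF3 = 11110011, payload 011 (3 bits).
Byte 2: 0xB9 = 10111001 (10xxxxxx ✓), payload 111001.
Byte 3: 0xA0 = 10100000 (10xxxxxx ✓), payload 100000.
Byte 4: 0xAB = 10101011 (10xxxxxx ✓), payload 101011.
Concatenate: 011111001100000101011 = 0xF982B (21 bits → U+F982B).

U+F982B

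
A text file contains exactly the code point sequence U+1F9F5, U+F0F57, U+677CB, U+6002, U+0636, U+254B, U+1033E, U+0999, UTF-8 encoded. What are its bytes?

F0 9F A7 B5 F3 B0 BD 97 F1 A7 9F 8B E6 80 82 D8 B6 E2 95 8B F0 90 8C BE E0 A6 99

U+1F9F5: 4-byte form → F0 9F A7 B5.
U+F0F57: 4-byte form → F3 B0 BD 97.
U+677CB: 4-byte form → F1 A7 9F 8B.
U+6002: 3-byte form → E6 80 82.
U+0636: 2-byte form → D8 B6.
U+254B: 3-byte form → E2 95 8B.
U+1033E: 4-byte form → F0 90 8C BE.
U+0999: 3-byte form → E0 A6 99.
Concatenated (27 bytes): F0 9F A7 B5 F3 B0 BD 97 F1 A7 9F 8B E6 80 82 D8 B6 E2 95 8B F0 90 8C BE E0 A6 99.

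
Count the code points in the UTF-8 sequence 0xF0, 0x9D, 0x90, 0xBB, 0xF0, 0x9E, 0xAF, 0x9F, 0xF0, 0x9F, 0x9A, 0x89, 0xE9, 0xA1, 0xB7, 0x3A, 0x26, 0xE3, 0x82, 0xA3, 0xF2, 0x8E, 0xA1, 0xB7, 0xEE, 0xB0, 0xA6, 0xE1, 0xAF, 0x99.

Byte at offset 0: 0xF0 = 11110000 → 4-byte char (#1). Advance 4.
Byte at offset 4: 0xF0 = 11110000 → 4-byte char (#2). Advance 4.
Byte at offset 8: 0xF0 = 11110000 → 4-byte char (#3). Advance 4.
Byte at offset 12: 0xE9 = 11101001 → 3-byte char (#4). Advance 3.
Byte at offset 15: 0x3A = 00111010 → 1-byte char (#5). Advance 1.
Byte at offset 16: 0x26 = 00100110 → 1-byte char (#6). Advance 1.
Byte at offset 17: 0xE3 = 11100011 → 3-byte char (#7). Advance 3.
Byte at offset 20: 0xF2 = 11110010 → 4-byte char (#8). Advance 4.
Byte at offset 24: 0xEE = 11101110 → 3-byte char (#9). Advance 3.
Byte at offset 27: 0xE1 = 11100001 → 3-byte char (#10). Advance 3.
Reached end at offset 30 after 10 code points.

10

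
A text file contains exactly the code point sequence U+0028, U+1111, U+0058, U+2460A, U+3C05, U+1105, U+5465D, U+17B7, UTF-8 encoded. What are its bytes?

U+0028: 1-byte form → 28.
U+1111: 3-byte form → E1 84 91.
U+0058: 1-byte form → 58.
U+2460A: 4-byte form → F0 A4 98 8A.
U+3C05: 3-byte form → E3 B0 85.
U+1105: 3-byte form → E1 84 85.
U+5465D: 4-byte form → F1 94 99 9D.
U+17B7: 3-byte form → E1 9E B7.
Concatenated (22 bytes): 28 E1 84 91 58 F0 A4 98 8A E3 B0 85 E1 84 85 F1 94 99 9D E1 9E B7.

28 E1 84 91 58 F0 A4 98 8A E3 B0 85 E1 84 85 F1 94 99 9D E1 9E B7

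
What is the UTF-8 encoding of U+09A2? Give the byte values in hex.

E0 A6 A2

U+09A2 = 0x9A2 = 2466 decimal. In range U+0800–U+FFFF → 3-byte form: 1110xxxx 10xxxxxx 10xxxxxx.
Binary (16 bits): 0000100110100010.
Split 4+6+6: 0000 | 100110 | 100010.
Byte 1: 11100000 = 0xE0.
Byte 2: 10100110 = 0xA6.
Byte 3: 10100010 = 0xA2.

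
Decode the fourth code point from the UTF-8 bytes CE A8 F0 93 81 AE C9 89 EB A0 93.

Offset 0: leading byte 0xCE = 11001110 → 2-byte char #1 = CE A8.
Offset 2: leading byte 0xF0 = 11110000 → 4-byte char #2 = F0 93 81 AE.
Offset 6: leading byte 0xC9 = 11001001 → 2-byte char #3 = C9 89.
Offset 8: leading byte 0xEB = 11101011 → 3-byte char #4 = EB A0 93.
Leading byte 0xEB = 11101011 matches 1110xxxx → 3-byte sequence.
Byte 1: 0xEB = 11101011, payload 1011 (4 bits).
Byte 2: 0xA0 = 10100000 (10xxxxxx ✓), payload 100000.
Byte 3: 0x93 = 10010011 (10xxxxxx ✓), payload 010011.
Concatenate: 1011100000010011 = 0xB813 (16 bits → U+B813).

U+B813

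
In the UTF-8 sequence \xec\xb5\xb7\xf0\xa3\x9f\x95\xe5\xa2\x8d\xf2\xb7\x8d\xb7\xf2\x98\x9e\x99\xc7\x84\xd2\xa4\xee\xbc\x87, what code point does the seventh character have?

Offset 0: leading byte 0xEC = 11101100 → 3-byte char #1 = EC B5 B7.
Offset 3: leading byte 0xF0 = 11110000 → 4-byte char #2 = F0 A3 9F 95.
Offset 7: leading byte 0xE5 = 11100101 → 3-byte char #3 = E5 A2 8D.
Offset 10: leading byte 0xF2 = 11110010 → 4-byte char #4 = F2 B7 8D B7.
Offset 14: leading byte 0xF2 = 11110010 → 4-byte char #5 = F2 98 9E 99.
Offset 18: leading byte 0xC7 = 11000111 → 2-byte char #6 = C7 84.
Offset 20: leading byte 0xD2 = 11010010 → 2-byte char #7 = D2 A4.
Leading byte 0xD2 = 11010010 matches 110xxxxx → 2-byte sequence.
Byte 1: 0xD2 = 11010010, payload 10010 (5 bits).
Byte 2: 0xA4 = 10100100 (10xxxxxx ✓), payload 100100.
Concatenate: 10010100100 = 0x4A4 (11 bits → U+04A4).

U+04A4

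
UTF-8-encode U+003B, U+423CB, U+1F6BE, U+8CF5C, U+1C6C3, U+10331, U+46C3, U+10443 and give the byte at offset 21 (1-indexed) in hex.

0xB1

1-indexed offset 21 is 0-indexed offset 20.
U+003B → 1-byte form 3B at offsets 0–0.
U+423CB → 4-byte form F1 82 8F 8B at offsets 1–4.
U+1F6BE → 4-byte form F0 9F 9A BE at offsets 5–8.
U+8CF5C → 4-byte form F2 8C BD 9C at offsets 9–12.
U+1C6C3 → 4-byte form F0 9C 9B 83 at offsets 13–16.
U+10331 → 4-byte form F0 90 8C B1 at offsets 17–20.
Offset 20 falls in char 6's range; it's byte 4 of F0 90 8C B1 = 0xB1.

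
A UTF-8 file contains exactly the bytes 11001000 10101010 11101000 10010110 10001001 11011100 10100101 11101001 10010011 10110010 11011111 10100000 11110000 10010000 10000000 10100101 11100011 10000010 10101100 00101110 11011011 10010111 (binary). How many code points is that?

Byte at offset 0: 0xC8 = 11001000 → 2-byte char (#1). Advance 2.
Byte at offset 2: 0xE8 = 11101000 → 3-byte char (#2). Advance 3.
Byte at offset 5: 0xDC = 11011100 → 2-byte char (#3). Advance 2.
Byte at offset 7: 0xE9 = 11101001 → 3-byte char (#4). Advance 3.
Byte at offset 10: 0xDF = 11011111 → 2-byte char (#5). Advance 2.
Byte at offset 12: 0xF0 = 11110000 → 4-byte char (#6). Advance 4.
Byte at offset 16: 0xE3 = 11100011 → 3-byte char (#7). Advance 3.
Byte at offset 19: 0x2E = 00101110 → 1-byte char (#8). Advance 1.
Byte at offset 20: 0xDB = 11011011 → 2-byte char (#9). Advance 2.
Reached end at offset 22 after 9 code points.

9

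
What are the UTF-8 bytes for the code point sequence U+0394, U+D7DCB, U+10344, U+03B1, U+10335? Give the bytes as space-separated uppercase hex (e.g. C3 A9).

CE 94 F3 97 B7 8B F0 90 8D 84 CE B1 F0 90 8C B5

U+0394: 2-byte form → CE 94.
U+D7DCB: 4-byte form → F3 97 B7 8B.
U+10344: 4-byte form → F0 90 8D 84.
U+03B1: 2-byte form → CE B1.
U+10335: 4-byte form → F0 90 8C B5.
Concatenated (16 bytes): CE 94 F3 97 B7 8B F0 90 8D 84 CE B1 F0 90 8C B5.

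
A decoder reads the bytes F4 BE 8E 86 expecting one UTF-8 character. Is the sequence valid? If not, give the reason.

Leading byte 0xF4 = 11110100 → 4-byte form.
Payload = 0x13E386, which exceeds U+10FFFF, the maximum Unicode code point. (Leading bytes F5–FF, or F4 followed by ≥ 0x90, are invalid.)

invalid (encodes a value above U+10FFFF)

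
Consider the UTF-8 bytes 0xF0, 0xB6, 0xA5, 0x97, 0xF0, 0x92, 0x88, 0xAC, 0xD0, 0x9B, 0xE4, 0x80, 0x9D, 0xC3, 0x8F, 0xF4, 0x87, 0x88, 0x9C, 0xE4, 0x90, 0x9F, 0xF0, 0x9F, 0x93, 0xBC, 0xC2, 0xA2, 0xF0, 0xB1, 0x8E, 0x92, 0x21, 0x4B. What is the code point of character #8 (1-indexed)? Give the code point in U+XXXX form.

U+1F4FC

Offset 0: leading byte 0xF0 = 11110000 → 4-byte char #1 = F0 B6 A5 97.
Offset 4: leading byte 0xF0 = 11110000 → 4-byte char #2 = F0 92 88 AC.
Offset 8: leading byte 0xD0 = 11010000 → 2-byte char #3 = D0 9B.
Offset 10: leading byte 0xE4 = 11100100 → 3-byte char #4 = E4 80 9D.
Offset 13: leading byte 0xC3 = 11000011 → 2-byte char #5 = C3 8F.
Offset 15: leading byte 0xF4 = 11110100 → 4-byte char #6 = F4 87 88 9C.
Offset 19: leading byte 0xE4 = 11100100 → 3-byte char #7 = E4 90 9F.
Offset 22: leading byte 0xF0 = 11110000 → 4-byte char #8 = F0 9F 93 BC.
Leading byte 0xF0 = 11110000 matches 11110xxx → 4-byte sequence.
Byte 1: 0xF0 = 11110000, payload 000 (3 bits).
Byte 2: 0x9F = 10011111 (10xxxxxx ✓), payload 011111.
Byte 3: 0x93 = 10010011 (10xxxxxx ✓), payload 010011.
Byte 4: 0xBC = 10111100 (10xxxxxx ✓), payload 111100.
Concatenate: 000011111010011111100 = 0x1F4FC (21 bits → U+1F4FC).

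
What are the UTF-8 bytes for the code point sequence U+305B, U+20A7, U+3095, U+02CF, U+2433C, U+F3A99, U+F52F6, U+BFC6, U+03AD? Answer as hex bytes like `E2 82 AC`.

E3 81 9B E2 82 A7 E3 82 95 CB 8F F0 A4 8C BC F3 B3 AA 99 F3 B5 8B B6 EB BF 86 CE AD

U+305B: 3-byte form → E3 81 9B.
U+20A7: 3-byte form → E2 82 A7.
U+3095: 3-byte form → E3 82 95.
U+02CF: 2-byte form → CB 8F.
U+2433C: 4-byte form → F0 A4 8C BC.
U+F3A99: 4-byte form → F3 B3 AA 99.
U+F52F6: 4-byte form → F3 B5 8B B6.
U+BFC6: 3-byte form → EB BF 86.
U+03AD: 2-byte form → CE AD.
Concatenated (28 bytes): E3 81 9B E2 82 A7 E3 82 95 CB 8F F0 A4 8C BC F3 B3 AA 99 F3 B5 8B B6 EB BF 86 CE AD.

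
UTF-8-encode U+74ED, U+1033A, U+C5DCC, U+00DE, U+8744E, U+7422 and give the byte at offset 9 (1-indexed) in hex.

0x85

1-indexed offset 9 is 0-indexed offset 8.
U+74ED → 3-byte form E7 93 AD at offsets 0–2.
U+1033A → 4-byte form F0 90 8C BA at offsets 3–6.
U+C5DCC → 4-byte form F3 85 B7 8C at offsets 7–10.
Offset 8 falls in char 3's range; it's byte 2 of F3 85 B7 8C = 0x85.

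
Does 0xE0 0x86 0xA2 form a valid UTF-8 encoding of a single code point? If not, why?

invalid (overlong encoding)

Leading byte 0xE0 = 11100000 → 3-byte form.
Continuation bytes all match 10xxxxxx. Payload decodes to 0x1A2.
But 0x1A2 < 0x800, the minimum for a 3-byte sequence — this is an overlong encoding.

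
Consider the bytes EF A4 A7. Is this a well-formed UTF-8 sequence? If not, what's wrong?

valid

Leading byte 0xEF = 11101111 → 3-byte form.
Continuation bytes 0xA4=10100100, 0xA7=10100111 all match 10xxxxxx.
Decoded value 0xF927 is ≥ 0x800 (shortest form) and not a surrogate.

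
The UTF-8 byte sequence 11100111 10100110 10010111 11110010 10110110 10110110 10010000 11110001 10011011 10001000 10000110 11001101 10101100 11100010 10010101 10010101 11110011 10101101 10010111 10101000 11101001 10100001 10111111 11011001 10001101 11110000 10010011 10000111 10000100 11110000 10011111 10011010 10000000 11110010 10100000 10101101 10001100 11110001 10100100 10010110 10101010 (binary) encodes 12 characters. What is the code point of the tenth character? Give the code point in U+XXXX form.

U+1F680

Offset 0: leading byte 0xE7 = 11100111 → 3-byte char #1 = E7 A6 97.
Offset 3: leading byte 0xF2 = 11110010 → 4-byte char #2 = F2 B6 B6 90.
Offset 7: leading byte 0xF1 = 11110001 → 4-byte char #3 = F1 9B 88 86.
Offset 11: leading byte 0xCD = 11001101 → 2-byte char #4 = CD AC.
Offset 13: leading byte 0xE2 = 11100010 → 3-byte char #5 = E2 95 95.
Offset 16: leading byte 0xF3 = 11110011 → 4-byte char #6 = F3 AD 97 A8.
Offset 20: leading byte 0xE9 = 11101001 → 3-byte char #7 = E9 A1 BF.
Offset 23: leading byte 0xD9 = 11011001 → 2-byte char #8 = D9 8D.
Offset 25: leading byte 0xF0 = 11110000 → 4-byte char #9 = F0 93 87 84.
Offset 29: leading byte 0xF0 = 11110000 → 4-byte char #10 = F0 9F 9A 80.
Leading byte 0xF0 = 11110000 matches 11110xxx → 4-byte sequence.
Byte 1: 0xF0 = 11110000, payload 000 (3 bits).
Byte 2: 0x9F = 10011111 (10xxxxxx ✓), payload 011111.
Byte 3: 0x9A = 10011010 (10xxxxxx ✓), payload 011010.
Byte 4: 0x80 = 10000000 (10xxxxxx ✓), payload 000000.
Concatenate: 000011111011010000000 = 0x1F680 (21 bits → U+1F680).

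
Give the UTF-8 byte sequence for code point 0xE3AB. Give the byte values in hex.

U+E3AB = 0xE3AB = 58283 decimal. In range U+0800–U+FFFF → 3-byte form: 1110xxxx 10xxxxxx 10xxxxxx.
Binary (16 bits): 1110001110101011.
Split 4+6+6: 1110 | 001110 | 101011.
Byte 1: 11101110 = 0xEE.
Byte 2: 10001110 = 0x8E.
Byte 3: 10101011 = 0xAB.

EE 8E AB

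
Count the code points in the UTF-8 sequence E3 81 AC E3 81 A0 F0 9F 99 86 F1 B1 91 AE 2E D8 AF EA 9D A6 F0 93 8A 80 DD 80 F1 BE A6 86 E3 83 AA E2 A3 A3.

Byte at offset 0: 0xE3 = 11100011 → 3-byte char (#1). Advance 3.
Byte at offset 3: 0xE3 = 11100011 → 3-byte char (#2). Advance 3.
Byte at offset 6: 0xF0 = 11110000 → 4-byte char (#3). Advance 4.
Byte at offset 10: 0xF1 = 11110001 → 4-byte char (#4). Advance 4.
Byte at offset 14: 0x2E = 00101110 → 1-byte char (#5). Advance 1.
Byte at offset 15: 0xD8 = 11011000 → 2-byte char (#6). Advance 2.
Byte at offset 17: 0xEA = 11101010 → 3-byte char (#7). Advance 3.
Byte at offset 20: 0xF0 = 11110000 → 4-byte char (#8). Advance 4.
Byte at offset 24: 0xDD = 11011101 → 2-byte char (#9). Advance 2.
Byte at offset 26: 0xF1 = 11110001 → 4-byte char (#10). Advance 4.
Byte at offset 30: 0xE3 = 11100011 → 3-byte char (#11). Advance 3.
Byte at offset 33: 0xE2 = 11100010 → 3-byte char (#12). Advance 3.
Reached end at offset 36 after 12 code points.

12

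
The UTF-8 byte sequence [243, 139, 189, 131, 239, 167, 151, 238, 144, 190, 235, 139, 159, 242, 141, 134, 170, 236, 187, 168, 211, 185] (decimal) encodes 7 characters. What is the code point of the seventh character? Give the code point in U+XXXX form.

Offset 0: leading byte 0xF3 = 11110011 → 4-byte char #1 = F3 8B BD 83.
Offset 4: leading byte 0xEF = 11101111 → 3-byte char #2 = EF A7 97.
Offset 7: leading byte 0xEE = 11101110 → 3-byte char #3 = EE 90 BE.
Offset 10: leading byte 0xEB = 11101011 → 3-byte char #4 = EB 8B 9F.
Offset 13: leading byte 0xF2 = 11110010 → 4-byte char #5 = F2 8D 86 AA.
Offset 17: leading byte 0xEC = 11101100 → 3-byte char #6 = EC BB A8.
Offset 20: leading byte 0xD3 = 11010011 → 2-byte char #7 = D3 B9.
Leading byte 0xD3 = 11010011 matches 110xxxxx → 2-byte sequence.
Byte 1: 0xD3 = 11010011, payload 10011 (5 bits).
Byte 2: 0xB9 = 10111001 (10xxxxxx ✓), payload 111001.
Concatenate: 10011111001 = 0x4F9 (11 bits → U+04F9).

U+04F9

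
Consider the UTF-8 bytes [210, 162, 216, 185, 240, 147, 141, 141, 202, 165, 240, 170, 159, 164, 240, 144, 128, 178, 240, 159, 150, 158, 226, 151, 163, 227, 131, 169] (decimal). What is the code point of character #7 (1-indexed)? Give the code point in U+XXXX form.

Offset 0: leading byte 0xD2 = 11010010 → 2-byte char #1 = D2 A2.
Offset 2: leading byte 0xD8 = 11011000 → 2-byte char #2 = D8 B9.
Offset 4: leading byte 0xF0 = 11110000 → 4-byte char #3 = F0 93 8D 8D.
Offset 8: leading byte 0xCA = 11001010 → 2-byte char #4 = CA A5.
Offset 10: leading byte 0xF0 = 11110000 → 4-byte char #5 = F0 AA 9F A4.
Offset 14: leading byte 0xF0 = 11110000 → 4-byte char #6 = F0 90 80 B2.
Offset 18: leading byte 0xF0 = 11110000 → 4-byte char #7 = F0 9F 96 9E.
Leading byte 0xF0 = 11110000 matches 11110xxx → 4-byte sequence.
Byte 1: 0xF0 = 11110000, payload 000 (3 bits).
Byte 2: 0x9F = 10011111 (10xxxxxx ✓), payload 011111.
Byte 3: 0x96 = 10010110 (10xxxxxx ✓), payload 010110.
Byte 4: 0x9E = 10011110 (10xxxxxx ✓), payload 011110.
Concatenate: 000011111010110011110 = 0x1F59E (21 bits → U+1F59E).

U+1F59E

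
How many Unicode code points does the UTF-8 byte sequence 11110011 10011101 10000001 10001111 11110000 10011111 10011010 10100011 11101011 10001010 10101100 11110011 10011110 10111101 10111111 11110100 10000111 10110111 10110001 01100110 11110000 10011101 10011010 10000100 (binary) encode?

7

Byte at offset 0: 0xF3 = 11110011 → 4-byte char (#1). Advance 4.
Byte at offset 4: 0xF0 = 11110000 → 4-byte char (#2). Advance 4.
Byte at offset 8: 0xEB = 11101011 → 3-byte char (#3). Advance 3.
Byte at offset 11: 0xF3 = 11110011 → 4-byte char (#4). Advance 4.
Byte at offset 15: 0xF4 = 11110100 → 4-byte char (#5). Advance 4.
Byte at offset 19: 0x66 = 01100110 → 1-byte char (#6). Advance 1.
Byte at offset 20: 0xF0 = 11110000 → 4-byte char (#7). Advance 4.
Reached end at offset 24 after 7 code points.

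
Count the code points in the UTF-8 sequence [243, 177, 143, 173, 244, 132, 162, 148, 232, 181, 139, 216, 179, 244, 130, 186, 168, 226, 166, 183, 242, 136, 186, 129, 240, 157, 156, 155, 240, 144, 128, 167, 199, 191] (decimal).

Byte at offset 0: 0xF3 = 11110011 → 4-byte char (#1). Advance 4.
Byte at offset 4: 0xF4 = 11110100 → 4-byte char (#2). Advance 4.
Byte at offset 8: 0xE8 = 11101000 → 3-byte char (#3). Advance 3.
Byte at offset 11: 0xD8 = 11011000 → 2-byte char (#4). Advance 2.
Byte at offset 13: 0xF4 = 11110100 → 4-byte char (#5). Advance 4.
Byte at offset 17: 0xE2 = 11100010 → 3-byte char (#6). Advance 3.
Byte at offset 20: 0xF2 = 11110010 → 4-byte char (#7). Advance 4.
Byte at offset 24: 0xF0 = 11110000 → 4-byte char (#8). Advance 4.
Byte at offset 28: 0xF0 = 11110000 → 4-byte char (#9). Advance 4.
Byte at offset 32: 0xC7 = 11000111 → 2-byte char (#10). Advance 2.
Reached end at offset 34 after 10 code points.

10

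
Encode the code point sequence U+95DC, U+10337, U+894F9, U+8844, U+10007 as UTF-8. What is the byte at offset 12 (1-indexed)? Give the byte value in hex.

0xE8

1-indexed offset 12 is 0-indexed offset 11.
U+95DC → 3-byte form E9 97 9C at offsets 0–2.
U+10337 → 4-byte form F0 90 8C B7 at offsets 3–6.
U+894F9 → 4-byte form F2 89 93 B9 at offsets 7–10.
U+8844 → 3-byte form E8 A1 84 at offsets 11–13.
Offset 11 falls in char 4's range; it's byte 1 of E8 A1 84 = 0xE8.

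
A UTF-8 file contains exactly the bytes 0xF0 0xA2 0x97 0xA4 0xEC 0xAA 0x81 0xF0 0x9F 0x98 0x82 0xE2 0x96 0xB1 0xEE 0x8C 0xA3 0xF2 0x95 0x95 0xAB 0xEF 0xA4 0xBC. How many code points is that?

7

Byte at offset 0: 0xF0 = 11110000 → 4-byte char (#1). Advance 4.
Byte at offset 4: 0xEC = 11101100 → 3-byte char (#2). Advance 3.
Byte at offset 7: 0xF0 = 11110000 → 4-byte char (#3). Advance 4.
Byte at offset 11: 0xE2 = 11100010 → 3-byte char (#4). Advance 3.
Byte at offset 14: 0xEE = 11101110 → 3-byte char (#5). Advance 3.
Byte at offset 17: 0xF2 = 11110010 → 4-byte char (#6). Advance 4.
Byte at offset 21: 0xEF = 11101111 → 3-byte char (#7). Advance 3.
Reached end at offset 24 after 7 code points.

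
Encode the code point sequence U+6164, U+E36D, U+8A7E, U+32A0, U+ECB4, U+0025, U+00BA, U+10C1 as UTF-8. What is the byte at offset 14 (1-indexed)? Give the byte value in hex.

1-indexed offset 14 is 0-indexed offset 13.
U+6164 → 3-byte form E6 85 A4 at offsets 0–2.
U+E36D → 3-byte form EE 8D AD at offsets 3–5.
U+8A7E → 3-byte form E8 A9 BE at offsets 6–8.
U+32A0 → 3-byte form E3 8A A0 at offsets 9–11.
U+ECB4 → 3-byte form EE B2 B4 at offsets 12–14.
Offset 13 falls in char 5's range; it's byte 2 of EE B2 B4 = 0xB2.

0xB2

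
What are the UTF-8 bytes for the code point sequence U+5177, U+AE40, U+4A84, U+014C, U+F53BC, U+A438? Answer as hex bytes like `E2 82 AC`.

U+5177: 3-byte form → E5 85 B7.
U+AE40: 3-byte form → EA B9 80.
U+4A84: 3-byte form → E4 AA 84.
U+014C: 2-byte form → C5 8C.
U+F53BC: 4-byte form → F3 B5 8E BC.
U+A438: 3-byte form → EA 90 B8.
Concatenated (18 bytes): E5 85 B7 EA B9 80 E4 AA 84 C5 8C F3 B5 8E BC EA 90 B8.

E5 85 B7 EA B9 80 E4 AA 84 C5 8C F3 B5 8E BC EA 90 B8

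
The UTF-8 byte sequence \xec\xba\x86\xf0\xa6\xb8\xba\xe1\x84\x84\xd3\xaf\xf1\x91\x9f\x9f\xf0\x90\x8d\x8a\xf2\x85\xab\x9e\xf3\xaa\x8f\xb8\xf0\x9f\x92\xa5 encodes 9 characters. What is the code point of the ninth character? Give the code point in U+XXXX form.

U+1F4A5

Offset 0: leading byte 0xEC = 11101100 → 3-byte char #1 = EC BA 86.
Offset 3: leading byte 0xF0 = 11110000 → 4-byte char #2 = F0 A6 B8 BA.
Offset 7: leading byte 0xE1 = 11100001 → 3-byte char #3 = E1 84 84.
Offset 10: leading byte 0xD3 = 11010011 → 2-byte char #4 = D3 AF.
Offset 12: leading byte 0xF1 = 11110001 → 4-byte char #5 = F1 91 9F 9F.
Offset 16: leading byte 0xF0 = 11110000 → 4-byte char #6 = F0 90 8D 8A.
Offset 20: leading byte 0xF2 = 11110010 → 4-byte char #7 = F2 85 AB 9E.
Offset 24: leading byte 0xF3 = 11110011 → 4-byte char #8 = F3 AA 8F B8.
Offset 28: leading byte 0xF0 = 11110000 → 4-byte char #9 = F0 9F 92 A5.
Leading byte 0xF0 = 11110000 matches 11110xxx → 4-byte sequence.
Byte 1: 0xF0 = 11110000, payload 000 (3 bits).
Byte 2: 0x9F = 10011111 (10xxxxxx ✓), payload 011111.
Byte 3: 0x92 = 10010010 (10xxxxxx ✓), payload 010010.
Byte 4: 0xA5 = 10100101 (10xxxxxx ✓), payload 100101.
Concatenate: 000011111010010100101 = 0x1F4A5 (21 bits → U+1F4A5).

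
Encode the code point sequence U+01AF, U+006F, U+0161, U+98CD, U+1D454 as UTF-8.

U+01AF: 2-byte form → C6 AF.
U+006F: 1-byte form → 6F.
U+0161: 2-byte form → C5 A1.
U+98CD: 3-byte form → E9 A3 8D.
U+1D454: 4-byte form → F0 9D 91 94.
Concatenated (12 bytes): C6 AF 6F C5 A1 E9 A3 8D F0 9D 91 94.

C6 AF 6F C5 A1 E9 A3 8D F0 9D 91 94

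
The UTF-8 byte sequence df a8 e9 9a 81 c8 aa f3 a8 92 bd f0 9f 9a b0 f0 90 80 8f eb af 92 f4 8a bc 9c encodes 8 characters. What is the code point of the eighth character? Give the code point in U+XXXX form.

U+10AF1C

Offset 0: leading byte 0xDF = 11011111 → 2-byte char #1 = DF A8.
Offset 2: leading byte 0xE9 = 11101001 → 3-byte char #2 = E9 9A 81.
Offset 5: leading byte 0xC8 = 11001000 → 2-byte char #3 = C8 AA.
Offset 7: leading byte 0xF3 = 11110011 → 4-byte char #4 = F3 A8 92 BD.
Offset 11: leading byte 0xF0 = 11110000 → 4-byte char #5 = F0 9F 9A B0.
Offset 15: leading byte 0xF0 = 11110000 → 4-byte char #6 = F0 90 80 8F.
Offset 19: leading byte 0xEB = 11101011 → 3-byte char #7 = EB AF 92.
Offset 22: leading byte 0xF4 = 11110100 → 4-byte char #8 = F4 8A BC 9C.
Leading byte 0xF4 = 11110100 matches 11110xxx → 4-byte sequence.
Byte 1: 0xF4 = 11110100, payload 100 (3 bits).
Byte 2: 0x8A = 10001010 (10xxxxxx ✓), payload 001010.
Byte 3: 0xBC = 10111100 (10xxxxxx ✓), payload 111100.
Byte 4: 0x9C = 10011100 (10xxxxxx ✓), payload 011100.
Concatenate: 100001010111100011100 = 0x10AF1C (21 bits → U+10AF1C).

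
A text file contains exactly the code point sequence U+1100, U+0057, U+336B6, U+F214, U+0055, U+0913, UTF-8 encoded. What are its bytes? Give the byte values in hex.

U+1100: 3-byte form → E1 84 80.
U+0057: 1-byte form → 57.
U+336B6: 4-byte form → F0 B3 9A B6.
U+F214: 3-byte form → EF 88 94.
U+0055: 1-byte form → 55.
U+0913: 3-byte form → E0 A4 93.
Concatenated (15 bytes): E1 84 80 57 F0 B3 9A B6 EF 88 94 55 E0 A4 93.

E1 84 80 57 F0 B3 9A B6 EF 88 94 55 E0 A4 93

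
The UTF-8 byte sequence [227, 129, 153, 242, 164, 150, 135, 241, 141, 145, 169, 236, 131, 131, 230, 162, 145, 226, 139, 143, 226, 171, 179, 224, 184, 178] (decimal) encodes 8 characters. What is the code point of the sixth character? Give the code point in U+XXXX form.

Offset 0: leading byte 0xE3 = 11100011 → 3-byte char #1 = E3 81 99.
Offset 3: leading byte 0xF2 = 11110010 → 4-byte char #2 = F2 A4 96 87.
Offset 7: leading byte 0xF1 = 11110001 → 4-byte char #3 = F1 8D 91 A9.
Offset 11: leading byte 0xEC = 11101100 → 3-byte char #4 = EC 83 83.
Offset 14: leading byte 0xE6 = 11100110 → 3-byte char #5 = E6 A2 91.
Offset 17: leading byte 0xE2 = 11100010 → 3-byte char #6 = E2 8B 8F.
Leading byte 0xE2 = 11100010 matches 1110xxxx → 3-byte sequence.
Byte 1: 0xE2 = 11100010, payload 0010 (4 bits).
Byte 2: 0x8B = 10001011 (10xxxxxx ✓), payload 001011.
Byte 3: 0x8F = 10001111 (10xxxxxx ✓), payload 001111.
Concatenate: 0010001011001111 = 0x22CF (16 bits → U+22CF).

U+22CF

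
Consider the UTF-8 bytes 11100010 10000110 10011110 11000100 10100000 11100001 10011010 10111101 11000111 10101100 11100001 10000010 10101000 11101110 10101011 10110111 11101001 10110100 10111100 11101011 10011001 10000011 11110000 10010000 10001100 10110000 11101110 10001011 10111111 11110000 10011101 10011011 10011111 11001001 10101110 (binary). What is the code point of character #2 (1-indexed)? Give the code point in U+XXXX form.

U+0120

Offset 0: leading byte 0xE2 = 11100010 → 3-byte char #1 = E2 86 9E.
Offset 3: leading byte 0xC4 = 11000100 → 2-byte char #2 = C4 A0.
Leading byte 0xC4 = 11000100 matches 110xxxxx → 2-byte sequence.
Byte 1: 0xC4 = 11000100, payload 00100 (5 bits).
Byte 2: 0xA0 = 10100000 (10xxxxxx ✓), payload 100000.
Concatenate: 00100100000 = 0x120 (11 bits → U+0120).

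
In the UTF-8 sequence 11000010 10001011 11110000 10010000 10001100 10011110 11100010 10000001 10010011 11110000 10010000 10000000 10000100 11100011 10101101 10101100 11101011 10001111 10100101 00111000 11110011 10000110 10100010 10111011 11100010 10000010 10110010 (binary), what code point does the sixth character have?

Offset 0: leading byte 0xC2 = 11000010 → 2-byte char #1 = C2 8B.
Offset 2: leading byte 0xF0 = 11110000 → 4-byte char #2 = F0 90 8C 9E.
Offset 6: leading byte 0xE2 = 11100010 → 3-byte char #3 = E2 81 93.
Offset 9: leading byte 0xF0 = 11110000 → 4-byte char #4 = F0 90 80 84.
Offset 13: leading byte 0xE3 = 11100011 → 3-byte char #5 = E3 AD AC.
Offset 16: leading byte 0xEB = 11101011 → 3-byte char #6 = EB 8F A5.
Leading byte 0xEB = 11101011 matches 1110xxxx → 3-byte sequence.
Byte 1: 0xEB = 11101011, payload 1011 (4 bits).
Byte 2: 0x8F = 10001111 (10xxxxxx ✓), payload 001111.
Byte 3: 0xA5 = 10100101 (10xxxxxx ✓), payload 100101.
Concatenate: 1011001111100101 = 0xB3E5 (16 bits → U+B3E5).

U+B3E5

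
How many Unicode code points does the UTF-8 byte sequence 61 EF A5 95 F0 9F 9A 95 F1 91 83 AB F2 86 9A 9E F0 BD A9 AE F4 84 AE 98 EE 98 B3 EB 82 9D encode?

Byte at offset 0: 0x61 = 01100001 → 1-byte char (#1). Advance 1.
Byte at offset 1: 0xEF = 11101111 → 3-byte char (#2). Advance 3.
Byte at offset 4: 0xF0 = 11110000 → 4-byte char (#3). Advance 4.
Byte at offset 8: 0xF1 = 11110001 → 4-byte char (#4). Advance 4.
Byte at offset 12: 0xF2 = 11110010 → 4-byte char (#5). Advance 4.
Byte at offset 16: 0xF0 = 11110000 → 4-byte char (#6). Advance 4.
Byte at offset 20: 0xF4 = 11110100 → 4-byte char (#7). Advance 4.
Byte at offset 24: 0xEE = 11101110 → 3-byte char (#8). Advance 3.
Byte at offset 27: 0xEB = 11101011 → 3-byte char (#9). Advance 3.
Reached end at offset 30 after 9 code points.

9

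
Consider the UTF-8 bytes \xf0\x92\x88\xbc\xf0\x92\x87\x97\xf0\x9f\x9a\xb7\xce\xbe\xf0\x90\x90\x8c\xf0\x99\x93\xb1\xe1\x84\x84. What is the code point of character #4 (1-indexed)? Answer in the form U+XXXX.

U+03BE

Offset 0: leading byte 0xF0 = 11110000 → 4-byte char #1 = F0 92 88 BC.
Offset 4: leading byte 0xF0 = 11110000 → 4-byte char #2 = F0 92 87 97.
Offset 8: leading byte 0xF0 = 11110000 → 4-byte char #3 = F0 9F 9A B7.
Offset 12: leading byte 0xCE = 11001110 → 2-byte char #4 = CE BE.
Leading byte 0xCE = 11001110 matches 110xxxxx → 2-byte sequence.
Byte 1: 0xCE = 11001110, payload 01110 (5 bits).
Byte 2: 0xBE = 10111110 (10xxxxxx ✓), payload 111110.
Concatenate: 01110111110 = 0x3BE (11 bits → U+03BE).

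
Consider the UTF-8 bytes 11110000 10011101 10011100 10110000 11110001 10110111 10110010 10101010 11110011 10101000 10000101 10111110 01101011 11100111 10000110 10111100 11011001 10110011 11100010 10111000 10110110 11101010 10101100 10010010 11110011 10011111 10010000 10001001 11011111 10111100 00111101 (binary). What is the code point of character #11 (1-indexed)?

Offset 0: leading byte 0xF0 = 11110000 → 4-byte char #1 = F0 9D 9C B0.
Offset 4: leading byte 0xF1 = 11110001 → 4-byte char #2 = F1 B7 B2 AA.
Offset 8: leading byte 0xF3 = 11110011 → 4-byte char #3 = F3 A8 85 BE.
Offset 12: leading byte 0x6B = 01101011 → 1-byte char #4 = 6B.
Offset 13: leading byte 0xE7 = 11100111 → 3-byte char #5 = E7 86 BC.
Offset 16: leading byte 0xD9 = 11011001 → 2-byte char #6 = D9 B3.
Offset 18: leading byte 0xE2 = 11100010 → 3-byte char #7 = E2 B8 B6.
Offset 21: leading byte 0xEA = 11101010 → 3-byte char #8 = EA AC 92.
Offset 24: leading byte 0xF3 = 11110011 → 4-byte char #9 = F3 9F 90 89.
Offset 28: leading byte 0xDF = 11011111 → 2-byte char #10 = DF BC.
Offset 30: leading byte 0x3D = 00111101 → 1-byte char #11 = 3D.
Leading byte 0x3D = 00111101 matches 0xxxxxxx → 1-byte sequence.
Byte 1: 0x3D = 00111101, payload 0111101 (7 bits).
Concatenate: 0111101 = 0x3D (7 bits → U+003D).

U+003D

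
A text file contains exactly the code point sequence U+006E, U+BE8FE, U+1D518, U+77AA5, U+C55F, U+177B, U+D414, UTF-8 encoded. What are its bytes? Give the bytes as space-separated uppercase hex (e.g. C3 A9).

6E F2 BE A3 BE F0 9D 94 98 F1 B7 AA A5 EC 95 9F E1 9D BB ED 90 94

U+006E: 1-byte form → 6E.
U+BE8FE: 4-byte form → F2 BE A3 BE.
U+1D518: 4-byte form → F0 9D 94 98.
U+77AA5: 4-byte form → F1 B7 AA A5.
U+C55F: 3-byte form → EC 95 9F.
U+177B: 3-byte form → E1 9D BB.
U+D414: 3-byte form → ED 90 94.
Concatenated (22 bytes): 6E F2 BE A3 BE F0 9D 94 98 F1 B7 AA A5 EC 95 9F E1 9D BB ED 90 94.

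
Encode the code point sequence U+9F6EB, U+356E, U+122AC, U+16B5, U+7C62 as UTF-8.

F2 9F 9B AB E3 95 AE F0 92 8A AC E1 9A B5 E7 B1 A2

U+9F6EB: 4-byte form → F2 9F 9B AB.
U+356E: 3-byte form → E3 95 AE.
U+122AC: 4-byte form → F0 92 8A AC.
U+16B5: 3-byte form → E1 9A B5.
U+7C62: 3-byte form → E7 B1 A2.
Concatenated (17 bytes): F2 9F 9B AB E3 95 AE F0 92 8A AC E1 9A B5 E7 B1 A2.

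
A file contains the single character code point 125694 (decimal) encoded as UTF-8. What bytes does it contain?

F0 9E AB BE

U+1EAFE = 0x1EAFE = 125694 decimal. In range U+10000–U+10FFFF → 4-byte form: 11110xxx 10xxxxxx 10xxxxxx 10xxxxxx.
Binary (21 bits): 000011110101011111110.
Split 3+6+6+6: 000 | 011110 | 101011 | 111110.
Byte 1: 11110000 = 0xF0.
Byte 2: 10011110 = 0x9E.
Byte 3: 10101011 = 0xAB.
Byte 4: 10111110 = 0xBE.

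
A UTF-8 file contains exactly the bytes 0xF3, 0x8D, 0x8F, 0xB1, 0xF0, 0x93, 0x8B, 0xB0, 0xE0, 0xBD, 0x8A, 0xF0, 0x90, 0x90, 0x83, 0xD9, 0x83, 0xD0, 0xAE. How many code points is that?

Byte at offset 0: 0xF3 = 11110011 → 4-byte char (#1). Advance 4.
Byte at offset 4: 0xF0 = 11110000 → 4-byte char (#2). Advance 4.
Byte at offset 8: 0xE0 = 11100000 → 3-byte char (#3). Advance 3.
Byte at offset 11: 0xF0 = 11110000 → 4-byte char (#4). Advance 4.
Byte at offset 15: 0xD9 = 11011001 → 2-byte char (#5). Advance 2.
Byte at offset 17: 0xD0 = 11010000 → 2-byte char (#6). Advance 2.
Reached end at offset 19 after 6 code points.

6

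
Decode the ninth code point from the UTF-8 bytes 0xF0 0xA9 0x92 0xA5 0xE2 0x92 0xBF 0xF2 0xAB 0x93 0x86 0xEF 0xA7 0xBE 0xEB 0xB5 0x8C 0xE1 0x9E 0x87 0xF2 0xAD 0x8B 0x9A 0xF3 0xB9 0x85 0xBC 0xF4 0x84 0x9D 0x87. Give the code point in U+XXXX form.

U+104747

Offset 0: leading byte 0xF0 = 11110000 → 4-byte char #1 = F0 A9 92 A5.
Offset 4: leading byte 0xE2 = 11100010 → 3-byte char #2 = E2 92 BF.
Offset 7: leading byte 0xF2 = 11110010 → 4-byte char #3 = F2 AB 93 86.
Offset 11: leading byte 0xEF = 11101111 → 3-byte char #4 = EF A7 BE.
Offset 14: leading byte 0xEB = 11101011 → 3-byte char #5 = EB B5 8C.
Offset 17: leading byte 0xE1 = 11100001 → 3-byte char #6 = E1 9E 87.
Offset 20: leading byte 0xF2 = 11110010 → 4-byte char #7 = F2 AD 8B 9A.
Offset 24: leading byte 0xF3 = 11110011 → 4-byte char #8 = F3 B9 85 BC.
Offset 28: leading byte 0xF4 = 11110100 → 4-byte char #9 = F4 84 9D 87.
Leading byte 0xF4 = 11110100 matches 11110xxx → 4-byte sequence.
Byte 1: 0xF4 = 11110100, payload 100 (3 bits).
Byte 2: 0x84 = 10000100 (10xxxxxx ✓), payload 000100.
Byte 3: 0x9D = 10011101 (10xxxxxx ✓), payload 011101.
Byte 4: 0x87 = 10000111 (10xxxxxx ✓), payload 000111.
Concatenate: 100000100011101000111 = 0x104747 (21 bits → U+104747).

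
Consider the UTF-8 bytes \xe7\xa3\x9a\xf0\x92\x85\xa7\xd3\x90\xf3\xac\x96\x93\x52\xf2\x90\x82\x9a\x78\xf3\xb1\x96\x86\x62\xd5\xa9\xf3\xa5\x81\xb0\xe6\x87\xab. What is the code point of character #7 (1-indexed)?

Offset 0: leading byte 0xE7 = 11100111 → 3-byte char #1 = E7 A3 9A.
Offset 3: leading byte 0xF0 = 11110000 → 4-byte char #2 = F0 92 85 A7.
Offset 7: leading byte 0xD3 = 11010011 → 2-byte char #3 = D3 90.
Offset 9: leading byte 0xF3 = 11110011 → 4-byte char #4 = F3 AC 96 93.
Offset 13: leading byte 0x52 = 01010010 → 1-byte char #5 = 52.
Offset 14: leading byte 0xF2 = 11110010 → 4-byte char #6 = F2 90 82 9A.
Offset 18: leading byte 0x78 = 01111000 → 1-byte char #7 = 78.
Leading byte 0x78 = 01111000 matches 0xxxxxxx → 1-byte sequence.
Byte 1: 0x78 = 01111000, payload 1111000 (7 bits).
Concatenate: 1111000 = 0x78 (7 bits → U+0078).

U+0078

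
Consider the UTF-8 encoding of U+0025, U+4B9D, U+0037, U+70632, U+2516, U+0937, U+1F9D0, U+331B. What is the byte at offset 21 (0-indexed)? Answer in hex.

0x9B

U+0025 → 1-byte form 25 at offsets 0–0.
U+4B9D → 3-byte form E4 AE 9D at offsets 1–3.
U+0037 → 1-byte form 37 at offsets 4–4.
U+70632 → 4-byte form F1 B0 98 B2 at offsets 5–8.
U+2516 → 3-byte form E2 94 96 at offsets 9–11.
U+0937 → 3-byte form E0 A4 B7 at offsets 12–14.
U+1F9D0 → 4-byte form F0 9F A7 90 at offsets 15–18.
U+331B → 3-byte form E3 8C 9B at offsets 19–21.
Offset 21 falls in char 8's range; it's byte 3 of E3 8C 9B = 0x9B.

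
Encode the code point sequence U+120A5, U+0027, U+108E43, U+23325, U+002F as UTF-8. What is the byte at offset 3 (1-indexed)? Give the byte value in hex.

1-indexed offset 3 is 0-indexed offset 2.
U+120A5 → 4-byte form F0 92 82 A5 at offsets 0–3.
Offset 2 falls in char 1's range; it's byte 3 of F0 92 82 A5 = 0x82.

0x82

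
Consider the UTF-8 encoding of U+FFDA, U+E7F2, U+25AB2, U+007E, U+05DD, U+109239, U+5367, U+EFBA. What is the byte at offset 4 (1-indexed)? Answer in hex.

1-indexed offset 4 is 0-indexed offset 3.
U+FFDA → 3-byte form EF BF 9A at offsets 0–2.
U+E7F2 → 3-byte form EE 9F B2 at offsets 3–5.
Offset 3 falls in char 2's range; it's byte 1 of EE 9F B2 = 0xEE.

0xEE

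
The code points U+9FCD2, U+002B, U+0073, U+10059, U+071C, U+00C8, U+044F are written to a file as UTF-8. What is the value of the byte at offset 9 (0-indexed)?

0x99

U+9FCD2 → 4-byte form F2 9F B3 92 at offsets 0–3.
U+002B → 1-byte form 2B at offsets 4–4.
U+0073 → 1-byte form 73 at offsets 5–5.
U+10059 → 4-byte form F0 90 81 99 at offsets 6–9.
Offset 9 falls in char 4's range; it's byte 4 of F0 90 81 99 = 0x99.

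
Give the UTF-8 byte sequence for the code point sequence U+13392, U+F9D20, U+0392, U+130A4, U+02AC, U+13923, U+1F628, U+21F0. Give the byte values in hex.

F0 93 8E 92 F3 B9 B4 A0 CE 92 F0 93 82 A4 CA AC F0 93 A4 A3 F0 9F 98 A8 E2 87 B0

U+13392: 4-byte form → F0 93 8E 92.
U+F9D20: 4-byte form → F3 B9 B4 A0.
U+0392: 2-byte form → CE 92.
U+130A4: 4-byte form → F0 93 82 A4.
U+02AC: 2-byte form → CA AC.
U+13923: 4-byte form → F0 93 A4 A3.
U+1F628: 4-byte form → F0 9F 98 A8.
U+21F0: 3-byte form → E2 87 B0.
Concatenated (27 bytes): F0 93 8E 92 F3 B9 B4 A0 CE 92 F0 93 82 A4 CA AC F0 93 A4 A3 F0 9F 98 A8 E2 87 B0.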